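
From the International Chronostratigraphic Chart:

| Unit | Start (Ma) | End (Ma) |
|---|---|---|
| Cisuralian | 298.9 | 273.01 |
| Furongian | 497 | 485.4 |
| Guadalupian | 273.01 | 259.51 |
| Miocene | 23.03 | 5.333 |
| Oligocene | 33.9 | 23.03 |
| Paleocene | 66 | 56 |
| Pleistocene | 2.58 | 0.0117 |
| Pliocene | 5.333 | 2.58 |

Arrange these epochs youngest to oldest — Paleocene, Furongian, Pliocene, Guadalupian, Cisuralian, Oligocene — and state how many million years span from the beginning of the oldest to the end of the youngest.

Pliocene → Oligocene → Paleocene → Guadalupian → Cisuralian → Furongian; total span 494.42 Myr

Start ages (Ma): Furongian 497, Cisuralian 298.9, Guadalupian 273.01, Paleocene 66, Oligocene 33.9, Pliocene 5.333.
Ordered youngest to oldest: Pliocene, Oligocene, Paleocene, Guadalupian, Cisuralian, Furongian.
Span = 497 − 2.58 = 494.42 Myr.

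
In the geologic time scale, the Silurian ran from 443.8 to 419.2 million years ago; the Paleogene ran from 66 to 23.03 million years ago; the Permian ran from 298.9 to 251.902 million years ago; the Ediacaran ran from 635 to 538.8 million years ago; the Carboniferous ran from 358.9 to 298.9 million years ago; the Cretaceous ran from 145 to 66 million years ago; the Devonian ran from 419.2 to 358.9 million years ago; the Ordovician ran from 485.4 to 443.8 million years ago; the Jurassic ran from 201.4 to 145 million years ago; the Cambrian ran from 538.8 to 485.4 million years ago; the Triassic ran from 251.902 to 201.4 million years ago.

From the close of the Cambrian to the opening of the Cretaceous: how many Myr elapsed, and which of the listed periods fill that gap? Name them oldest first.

340.4 million years; Ordovician, Silurian, Devonian, Carboniferous, Permian, Triassic, Jurassic

End of Cambrian = 485.4 Ma; start of Cretaceous = 145 Ma.
Gap = 485.4 − 145 = 340.4 Myr.
Periods wholly inside 485.4–145 Ma: Ordovician (485.4–443.8), Silurian (443.8–419.2), Devonian (419.2–358.9), Carboniferous (358.9–298.9), Permian (298.9–251.902), Triassic (251.902–201.4), Jurassic (201.4–145).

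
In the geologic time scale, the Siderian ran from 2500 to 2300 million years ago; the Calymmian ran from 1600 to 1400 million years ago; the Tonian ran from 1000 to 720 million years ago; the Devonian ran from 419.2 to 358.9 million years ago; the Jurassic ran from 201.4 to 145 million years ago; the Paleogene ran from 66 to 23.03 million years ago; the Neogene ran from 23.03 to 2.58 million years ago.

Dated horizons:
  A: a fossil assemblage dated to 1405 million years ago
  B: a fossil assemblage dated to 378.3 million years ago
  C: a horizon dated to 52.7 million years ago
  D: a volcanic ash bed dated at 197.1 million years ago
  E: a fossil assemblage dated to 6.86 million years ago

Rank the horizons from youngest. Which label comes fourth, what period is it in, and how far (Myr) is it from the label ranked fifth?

B, in the Devonian; 1026.7 million years to A

Smaller Ma means younger, so youngest first: E 6.86 < C 52.7 < D 197.1 < B 378.3 < A 1405.
Counting 4 along gives B (378.3 Ma); the excerpt puts that inside the Devonian, 419.2–358.9 Ma.
Next in line is A (1405 Ma), and 1405 − 378.3 = 1026.7 Myr.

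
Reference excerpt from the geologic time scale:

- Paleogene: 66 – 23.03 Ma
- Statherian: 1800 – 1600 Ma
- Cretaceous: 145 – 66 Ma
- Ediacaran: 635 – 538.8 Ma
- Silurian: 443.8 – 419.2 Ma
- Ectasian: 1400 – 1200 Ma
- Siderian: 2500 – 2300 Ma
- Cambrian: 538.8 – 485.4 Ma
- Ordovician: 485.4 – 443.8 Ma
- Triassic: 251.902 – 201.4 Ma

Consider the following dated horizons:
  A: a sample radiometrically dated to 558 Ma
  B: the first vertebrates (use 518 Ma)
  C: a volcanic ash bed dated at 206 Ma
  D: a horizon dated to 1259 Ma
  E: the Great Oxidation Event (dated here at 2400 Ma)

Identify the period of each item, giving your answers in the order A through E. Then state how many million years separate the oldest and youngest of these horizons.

A — Ediacaran; B — Cambrian; C — Triassic; D — Ectasian; E — Siderian; span 2194 million years

A: 558 Ma lies in 635–538.8 Ma, so Ediacaran.
B: 518 Ma lies in 538.8–485.4 Ma, so Cambrian.
C: 206 Ma lies in 251.902–201.4 Ma, so Triassic.
D: 1259 Ma lies in 1400–1200 Ma, so Ectasian.
E: 2400 Ma lies in 2500–2300 Ma, so Siderian.
Oldest = 2400 Ma, youngest = 206 Ma → span 2194 Myr.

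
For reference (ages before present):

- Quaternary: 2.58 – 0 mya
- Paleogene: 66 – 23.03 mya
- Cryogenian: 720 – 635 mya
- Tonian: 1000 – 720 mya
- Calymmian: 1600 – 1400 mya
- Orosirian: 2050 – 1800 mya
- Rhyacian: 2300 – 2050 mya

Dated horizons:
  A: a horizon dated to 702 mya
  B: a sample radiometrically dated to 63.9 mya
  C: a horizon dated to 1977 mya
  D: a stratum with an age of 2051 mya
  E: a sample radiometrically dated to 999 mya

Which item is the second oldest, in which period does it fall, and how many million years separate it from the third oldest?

C, in the Orosirian; 978 million years to E

Larger Ma means older, so oldest first: D 2051 > C 1977 > E 999 > A 702 > B 63.9.
Counting 2 along gives C (1977 Ma); the excerpt puts that inside the Orosirian, 2050–1800 Ma.
Next in line is E (999 Ma), and 1977 − 999 = 978 Myr.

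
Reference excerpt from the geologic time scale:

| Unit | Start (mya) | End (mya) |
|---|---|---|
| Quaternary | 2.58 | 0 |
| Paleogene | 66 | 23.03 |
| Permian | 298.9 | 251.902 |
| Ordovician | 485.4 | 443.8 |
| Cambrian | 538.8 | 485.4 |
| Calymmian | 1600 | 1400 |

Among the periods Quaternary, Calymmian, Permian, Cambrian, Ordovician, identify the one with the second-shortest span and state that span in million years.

Ordovician, 41.6 million years

Start − end for each: Quaternary 2.58 − 0 = 2.58; Calymmian 1600 − 1400 = 200; Permian 298.9 − 251.902 = 46.998; Cambrian 538.8 − 485.4 = 53.4; Ordovician 485.4 − 443.8 = 41.6.
Ranking these from shortest: Quaternary < Ordovician < Permian < Cambrian < Calymmian.
Position 2 in that ranking is Ordovician, which lasted 41.6 Myr.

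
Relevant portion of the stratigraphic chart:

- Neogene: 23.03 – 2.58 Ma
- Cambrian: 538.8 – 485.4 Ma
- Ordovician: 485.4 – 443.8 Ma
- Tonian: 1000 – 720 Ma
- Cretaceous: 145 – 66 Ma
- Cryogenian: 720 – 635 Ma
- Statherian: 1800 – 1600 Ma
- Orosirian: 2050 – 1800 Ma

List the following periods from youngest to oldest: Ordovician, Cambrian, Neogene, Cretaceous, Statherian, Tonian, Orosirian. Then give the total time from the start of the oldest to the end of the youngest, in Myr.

Neogene, Cretaceous, Ordovician, Cambrian, Tonian, Statherian, Orosirian; total span 2047.42 Myr

From the excerpt: Ordovician 485.4–443.8; Cambrian 538.8–485.4; Neogene 23.03–2.58; Cretaceous 145–66; Statherian 1800–1600; Tonian 1000–720; Orosirian 2050–1800 (Ma).
Larger Ma is earlier, so the oldest is Orosirian and the youngest is Neogene; youngest to oldest: Neogene, Cretaceous, Ordovician, Cambrian, Tonian, Statherian, Orosirian.
Oldest start 2050 minus youngest end 2.58 gives 2047.42 Myr overall.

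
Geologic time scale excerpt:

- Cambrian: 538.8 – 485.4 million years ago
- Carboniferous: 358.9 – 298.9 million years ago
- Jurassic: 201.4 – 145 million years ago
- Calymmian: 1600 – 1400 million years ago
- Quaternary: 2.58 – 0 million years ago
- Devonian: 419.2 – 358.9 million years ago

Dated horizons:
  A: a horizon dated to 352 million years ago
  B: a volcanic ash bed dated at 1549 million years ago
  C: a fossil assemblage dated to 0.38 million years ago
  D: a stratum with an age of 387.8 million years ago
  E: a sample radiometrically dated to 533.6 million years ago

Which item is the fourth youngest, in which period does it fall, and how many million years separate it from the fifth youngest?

Sorted youngest-first by Ma: C (0.38), A (352), D (387.8), E (533.6), B (1549).
The fourth youngest is E at 533.6 Ma, which lies in 538.8–485.4 Ma: the Cambrian.
The fifth youngest is B at 1549 Ma; separation = |533.6 − 1549| = 1015.4 Myr.

E, in the Cambrian; 1015.4 million years to B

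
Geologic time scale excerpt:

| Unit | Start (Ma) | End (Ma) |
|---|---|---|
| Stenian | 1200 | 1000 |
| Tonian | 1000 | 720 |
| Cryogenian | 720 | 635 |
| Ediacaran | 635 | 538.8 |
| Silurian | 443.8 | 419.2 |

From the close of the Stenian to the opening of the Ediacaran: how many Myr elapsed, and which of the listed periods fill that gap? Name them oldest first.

End of Stenian = 1000 Ma; start of Ediacaran = 635 Ma.
Gap = 1000 − 635 = 365 Myr.
Periods wholly inside 1000–635 Ma: Tonian (1000–720), Cryogenian (720–635).

365 million years; Tonian, Cryogenian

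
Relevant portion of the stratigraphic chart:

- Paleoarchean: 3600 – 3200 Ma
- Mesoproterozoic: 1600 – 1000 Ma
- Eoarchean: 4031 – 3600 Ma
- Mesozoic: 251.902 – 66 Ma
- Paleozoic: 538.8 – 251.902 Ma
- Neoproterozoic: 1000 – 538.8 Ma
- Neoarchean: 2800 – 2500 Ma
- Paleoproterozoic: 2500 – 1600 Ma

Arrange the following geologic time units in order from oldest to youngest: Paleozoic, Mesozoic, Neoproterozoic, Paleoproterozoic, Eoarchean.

The oldest of these is Eoarchean (starts 4031 Ma) and the youngest is Mesozoic (ends 66 Ma).
In between, by decreasing start age: Paleoproterozoic (2500), Neoproterozoic (1000), Paleozoic (538.8).

Eoarchean → Paleoproterozoic → Neoproterozoic → Paleozoic → Mesozoic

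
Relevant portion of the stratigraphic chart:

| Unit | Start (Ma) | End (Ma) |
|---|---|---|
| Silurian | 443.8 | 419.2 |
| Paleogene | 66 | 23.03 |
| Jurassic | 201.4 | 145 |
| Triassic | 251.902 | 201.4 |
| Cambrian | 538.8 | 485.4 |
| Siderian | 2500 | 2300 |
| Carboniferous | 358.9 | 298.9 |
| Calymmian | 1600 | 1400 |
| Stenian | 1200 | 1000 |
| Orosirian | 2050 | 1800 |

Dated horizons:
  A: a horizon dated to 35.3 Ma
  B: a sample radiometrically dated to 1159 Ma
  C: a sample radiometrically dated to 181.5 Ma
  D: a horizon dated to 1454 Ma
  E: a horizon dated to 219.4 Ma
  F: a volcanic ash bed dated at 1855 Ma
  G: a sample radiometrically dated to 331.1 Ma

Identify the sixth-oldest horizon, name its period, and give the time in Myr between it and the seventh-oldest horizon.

C, in the Jurassic; 146.2 million years to A

Sorted oldest-first by Ma: F (1855), D (1454), B (1159), G (331.1), E (219.4), C (181.5), A (35.3).
The sixth oldest is C at 181.5 Ma, which lies in 201.4–145 Ma: the Jurassic.
The seventh oldest is A at 35.3 Ma; separation = |181.5 − 35.3| = 146.2 Myr.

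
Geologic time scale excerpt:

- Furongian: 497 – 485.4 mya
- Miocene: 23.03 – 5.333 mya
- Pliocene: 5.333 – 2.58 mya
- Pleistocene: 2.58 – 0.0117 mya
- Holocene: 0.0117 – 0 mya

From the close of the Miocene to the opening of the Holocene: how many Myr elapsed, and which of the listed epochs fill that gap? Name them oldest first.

End of Miocene = 5.333 Ma; start of Holocene = 0.0117 Ma.
Gap = 5.333 − 0.0117 = 5.3213 Myr.
Epochs wholly inside 5.333–0.0117 Ma: Pliocene (5.333–2.58), Pleistocene (2.58–0.0117).

5.3213 million years; Pliocene, Pleistocene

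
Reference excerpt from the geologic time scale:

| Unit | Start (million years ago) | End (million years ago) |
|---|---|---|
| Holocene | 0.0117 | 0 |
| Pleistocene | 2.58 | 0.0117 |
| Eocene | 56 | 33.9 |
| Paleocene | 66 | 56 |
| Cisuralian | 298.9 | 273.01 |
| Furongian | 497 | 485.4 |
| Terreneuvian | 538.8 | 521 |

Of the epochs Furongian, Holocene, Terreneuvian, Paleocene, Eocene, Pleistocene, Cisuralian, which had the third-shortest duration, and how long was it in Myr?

Paleocene, 10 million years

Start − end for each: Furongian 497 − 485.4 = 11.6; Holocene 0.0117 − 0 = 0.0117; Terreneuvian 538.8 − 521 = 17.8; Paleocene 66 − 56 = 10; Eocene 56 − 33.9 = 22.1; Pleistocene 2.58 − 0.0117 = 2.5683; Cisuralian 298.9 − 273.01 = 25.89.
Ranking these from shortest: Holocene < Pleistocene < Paleocene < Furongian < Terreneuvian < Eocene < Cisuralian.
Position 3 in that ranking is Paleocene, which lasted 10 Myr.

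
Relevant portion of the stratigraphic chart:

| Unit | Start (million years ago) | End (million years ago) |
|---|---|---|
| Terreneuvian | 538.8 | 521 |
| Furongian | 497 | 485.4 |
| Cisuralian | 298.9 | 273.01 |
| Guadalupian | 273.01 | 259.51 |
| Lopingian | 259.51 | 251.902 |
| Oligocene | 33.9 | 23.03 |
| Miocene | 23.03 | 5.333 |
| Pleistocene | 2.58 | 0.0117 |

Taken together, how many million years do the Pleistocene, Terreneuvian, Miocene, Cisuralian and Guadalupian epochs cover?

Each duration: Pleistocene = 2.5683; Terreneuvian = 17.8; Miocene = 17.697; Cisuralian = 25.89; Guadalupian = 13.5.
Sum: 2.5683 + 17.8 + 17.697 + 25.89 + 13.5 = 77.4553 Myr.

77.4553 million years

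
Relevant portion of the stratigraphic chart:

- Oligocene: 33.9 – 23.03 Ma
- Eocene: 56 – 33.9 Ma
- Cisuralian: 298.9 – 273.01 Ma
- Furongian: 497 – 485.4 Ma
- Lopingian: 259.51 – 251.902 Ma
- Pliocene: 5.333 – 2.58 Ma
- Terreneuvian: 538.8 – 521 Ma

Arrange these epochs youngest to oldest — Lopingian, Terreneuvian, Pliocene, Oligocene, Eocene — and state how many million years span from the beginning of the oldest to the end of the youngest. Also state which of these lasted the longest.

Start ages (Ma): Terreneuvian 538.8, Lopingian 259.51, Eocene 56, Oligocene 33.9, Pliocene 5.333.
Ordered youngest to oldest: Pliocene, Oligocene, Eocene, Lopingian, Terreneuvian.
Span = 538.8 − 2.58 = 536.22 Myr.
Durations: Oligocene 10.87, Terreneuvian 17.8, Lopingian 7.608, Eocene 22.1, Pliocene 2.753 → longest is Eocene (22.1 Myr).

Pliocene, Oligocene, Eocene, Lopingian, Terreneuvian; total span 536.22 Myr; longest is Eocene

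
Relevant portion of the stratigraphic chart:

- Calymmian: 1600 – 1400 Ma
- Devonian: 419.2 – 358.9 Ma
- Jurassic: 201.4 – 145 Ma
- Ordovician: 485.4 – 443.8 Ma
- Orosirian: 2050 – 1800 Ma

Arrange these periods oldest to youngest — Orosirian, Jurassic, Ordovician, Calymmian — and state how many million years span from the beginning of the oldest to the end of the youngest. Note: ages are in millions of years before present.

Start ages (Ma): Orosirian 2050, Calymmian 1600, Ordovician 485.4, Jurassic 201.4.
Ordered oldest to youngest: Orosirian, Calymmian, Ordovician, Jurassic.
Span = 2050 − 145 = 1905 Myr.

Orosirian → Calymmian → Ordovician → Jurassic; total span 1905 Myr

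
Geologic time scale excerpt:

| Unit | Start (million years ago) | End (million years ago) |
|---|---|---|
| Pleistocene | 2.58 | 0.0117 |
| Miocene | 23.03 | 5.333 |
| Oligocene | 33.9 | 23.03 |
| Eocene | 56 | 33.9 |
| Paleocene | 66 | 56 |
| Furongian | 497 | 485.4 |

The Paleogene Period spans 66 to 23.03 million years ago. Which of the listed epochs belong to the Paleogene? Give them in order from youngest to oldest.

Epochs with both bounds inside 66–23.03 Ma: Oligocene (33.9–23.03), Eocene (56–33.9), Paleocene (66–56).

Oligocene, Eocene, Paleocene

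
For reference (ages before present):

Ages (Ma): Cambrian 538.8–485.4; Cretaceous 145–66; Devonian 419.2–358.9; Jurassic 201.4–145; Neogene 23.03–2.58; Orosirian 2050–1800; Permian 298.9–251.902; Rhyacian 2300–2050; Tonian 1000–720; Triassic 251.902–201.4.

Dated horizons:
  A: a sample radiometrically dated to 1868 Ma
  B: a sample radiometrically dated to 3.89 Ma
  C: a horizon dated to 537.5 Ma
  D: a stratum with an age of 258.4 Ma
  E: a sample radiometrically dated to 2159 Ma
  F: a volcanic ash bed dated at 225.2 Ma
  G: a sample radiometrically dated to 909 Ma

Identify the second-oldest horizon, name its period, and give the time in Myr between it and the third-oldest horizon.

Larger Ma means older, so oldest first: E 2159 > A 1868 > G 909 > C 537.5 > D 258.4 > F 225.2 > B 3.89.
Counting 2 along gives A (1868 Ma); the excerpt puts that inside the Orosirian, 2050–1800 Ma.
Next in line is G (909 Ma), and 1868 − 909 = 959 Myr.

A, in the Orosirian; 959 million years to G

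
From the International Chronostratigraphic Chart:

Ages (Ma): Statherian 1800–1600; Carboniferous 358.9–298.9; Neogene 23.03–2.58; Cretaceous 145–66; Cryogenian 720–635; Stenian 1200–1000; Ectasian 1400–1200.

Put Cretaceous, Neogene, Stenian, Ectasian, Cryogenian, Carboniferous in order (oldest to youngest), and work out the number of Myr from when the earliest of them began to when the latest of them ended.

Start ages (Ma): Ectasian 1400, Stenian 1200, Cryogenian 720, Carboniferous 358.9, Cretaceous 145, Neogene 23.03.
Ordered oldest to youngest: Ectasian, Stenian, Cryogenian, Carboniferous, Cretaceous, Neogene.
Span = 1400 − 2.58 = 1397.42 Myr.

Ectasian → Stenian → Cryogenian → Carboniferous → Cretaceous → Neogene; total span 1397.42 Myr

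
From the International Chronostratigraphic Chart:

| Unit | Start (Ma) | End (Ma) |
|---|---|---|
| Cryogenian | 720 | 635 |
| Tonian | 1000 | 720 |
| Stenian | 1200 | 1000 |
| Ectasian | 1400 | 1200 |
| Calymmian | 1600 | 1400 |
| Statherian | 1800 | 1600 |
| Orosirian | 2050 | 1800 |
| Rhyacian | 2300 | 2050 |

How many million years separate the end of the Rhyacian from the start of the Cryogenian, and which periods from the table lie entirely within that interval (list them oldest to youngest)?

1330 million years; Orosirian, Statherian, Calymmian, Ectasian, Stenian, Tonian

End of Rhyacian = 2050 Ma; start of Cryogenian = 720 Ma.
Gap = 2050 − 720 = 1330 Myr.
Periods wholly inside 2050–720 Ma: Orosirian (2050–1800), Statherian (1800–1600), Calymmian (1600–1400), Ectasian (1400–1200), Stenian (1200–1000), Tonian (1000–720).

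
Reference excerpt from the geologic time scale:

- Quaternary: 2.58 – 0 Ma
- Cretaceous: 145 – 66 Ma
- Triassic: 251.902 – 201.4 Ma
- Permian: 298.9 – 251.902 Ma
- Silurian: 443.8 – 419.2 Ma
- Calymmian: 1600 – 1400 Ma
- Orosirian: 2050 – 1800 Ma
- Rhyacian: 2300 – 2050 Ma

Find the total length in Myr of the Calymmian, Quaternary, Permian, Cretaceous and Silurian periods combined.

Duration is start − end for each: (1600 − 1400) + (2.58 − 0) + (298.9 − 251.902) + (145 − 66) + (443.8 − 419.2).
That is 200 + 2.58 + 46.998 + 79 + 24.6, which totals 353.178 million years.

353.178 million years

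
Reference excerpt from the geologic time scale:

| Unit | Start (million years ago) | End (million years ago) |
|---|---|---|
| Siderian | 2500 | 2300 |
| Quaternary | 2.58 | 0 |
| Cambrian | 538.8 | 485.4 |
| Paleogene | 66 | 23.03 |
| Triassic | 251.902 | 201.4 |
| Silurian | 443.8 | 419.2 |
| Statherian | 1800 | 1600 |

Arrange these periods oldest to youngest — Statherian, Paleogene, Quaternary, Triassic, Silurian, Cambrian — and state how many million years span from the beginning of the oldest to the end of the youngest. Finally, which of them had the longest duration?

Statherian, Cambrian, Silurian, Triassic, Paleogene, Quaternary; total span 1800 Myr; longest is Statherian

From the excerpt: Statherian 1800–1600; Paleogene 66–23.03; Quaternary 2.58–0; Triassic 251.902–201.4; Silurian 443.8–419.2; Cambrian 538.8–485.4 (Ma).
Larger Ma is earlier, so the oldest is Statherian and the youngest is Quaternary; oldest to youngest: Statherian, Cambrian, Silurian, Triassic, Paleogene, Quaternary.
Oldest start 1800 minus youngest end 0 gives 1800 Myr overall.
Individual lengths (start − end): Triassic 50.502; Silurian 24.6; Quaternary 2.58; Cambrian 53.4; Statherian 200; Paleogene 42.97. The largest is Statherian at 200 Myr.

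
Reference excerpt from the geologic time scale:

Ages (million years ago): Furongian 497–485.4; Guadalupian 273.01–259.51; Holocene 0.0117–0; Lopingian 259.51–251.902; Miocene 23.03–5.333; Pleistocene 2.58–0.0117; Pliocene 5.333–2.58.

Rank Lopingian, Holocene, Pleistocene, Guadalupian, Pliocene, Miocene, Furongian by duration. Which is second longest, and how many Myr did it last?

Guadalupian, 13.5 million years

Start − end for each: Lopingian 259.51 − 251.902 = 7.608; Holocene 0.0117 − 0 = 0.0117; Pleistocene 2.58 − 0.0117 = 2.5683; Guadalupian 273.01 − 259.51 = 13.5; Pliocene 5.333 − 2.58 = 2.753; Miocene 23.03 − 5.333 = 17.697; Furongian 497 − 485.4 = 11.6.
Ranking these from longest: Miocene > Guadalupian > Furongian > Lopingian > Pliocene > Pleistocene > Holocene.
Position 2 in that ranking is Guadalupian, which lasted 13.5 Myr.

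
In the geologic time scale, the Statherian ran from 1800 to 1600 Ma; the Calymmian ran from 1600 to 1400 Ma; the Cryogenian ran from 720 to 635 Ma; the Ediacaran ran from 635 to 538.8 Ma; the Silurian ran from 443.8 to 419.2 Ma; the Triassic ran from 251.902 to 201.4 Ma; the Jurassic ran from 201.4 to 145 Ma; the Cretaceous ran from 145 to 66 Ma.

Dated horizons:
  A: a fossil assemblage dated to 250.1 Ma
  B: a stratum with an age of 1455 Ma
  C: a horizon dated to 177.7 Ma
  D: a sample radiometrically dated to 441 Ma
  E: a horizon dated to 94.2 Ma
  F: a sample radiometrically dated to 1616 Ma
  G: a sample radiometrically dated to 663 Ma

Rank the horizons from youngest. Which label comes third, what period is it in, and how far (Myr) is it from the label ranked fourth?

A, in the Triassic; 190.9 million years to D

Sorted youngest-first by Ma: E (94.2), C (177.7), A (250.1), D (441), G (663), B (1455), F (1616).
The third youngest is A at 250.1 Ma, which lies in 251.902–201.4 Ma: the Triassic.
The fourth youngest is D at 441 Ma; separation = |250.1 − 441| = 190.9 Myr.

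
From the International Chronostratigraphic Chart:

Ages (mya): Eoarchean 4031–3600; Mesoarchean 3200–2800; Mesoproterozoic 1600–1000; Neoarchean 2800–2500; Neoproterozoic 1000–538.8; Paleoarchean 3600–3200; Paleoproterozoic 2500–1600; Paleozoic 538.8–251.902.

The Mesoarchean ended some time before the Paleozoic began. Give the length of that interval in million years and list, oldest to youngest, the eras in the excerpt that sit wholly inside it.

The Mesoarchean closes at 2800 Ma and the Paleozoic opens at 538.8 Ma, so the interval is 2800 − 538.8 = 2261.2 Myr.
An era fits inside if it starts at or after 2800 Ma and ends at or before 538.8 Ma; oldest first that gives Neoarchean, Paleoproterozoic, Mesoproterozoic, Neoproterozoic.

2261.2 million years; Neoarchean, Paleoproterozoic, Mesoproterozoic, Neoproterozoic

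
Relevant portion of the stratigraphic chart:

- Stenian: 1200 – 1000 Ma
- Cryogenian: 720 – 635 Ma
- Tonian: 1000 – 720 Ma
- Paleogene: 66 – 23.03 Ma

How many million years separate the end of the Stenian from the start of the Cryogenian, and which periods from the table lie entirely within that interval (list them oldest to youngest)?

280 million years; Tonian

The Stenian closes at 1000 Ma and the Cryogenian opens at 720 Ma, so the interval is 1000 − 720 = 280 Myr.
A period fits inside if it starts at or after 1000 Ma and ends at or before 720 Ma; oldest first that gives Tonian.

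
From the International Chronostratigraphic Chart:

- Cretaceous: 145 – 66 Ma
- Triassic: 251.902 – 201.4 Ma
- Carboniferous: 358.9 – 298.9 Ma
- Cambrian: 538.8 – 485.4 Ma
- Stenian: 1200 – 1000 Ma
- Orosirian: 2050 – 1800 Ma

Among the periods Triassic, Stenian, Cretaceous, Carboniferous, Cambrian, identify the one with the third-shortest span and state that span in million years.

Carboniferous, 60 million years

Durations: Triassic 50.502; Stenian 200; Cretaceous 79; Carboniferous 60; Cambrian 53.4 Myr.
Sorted shortest-first: Triassic (50.502), Cambrian (53.4), Carboniferous (60), Cretaceous (79), Stenian (200).
The third shortest is Carboniferous at 60 Myr.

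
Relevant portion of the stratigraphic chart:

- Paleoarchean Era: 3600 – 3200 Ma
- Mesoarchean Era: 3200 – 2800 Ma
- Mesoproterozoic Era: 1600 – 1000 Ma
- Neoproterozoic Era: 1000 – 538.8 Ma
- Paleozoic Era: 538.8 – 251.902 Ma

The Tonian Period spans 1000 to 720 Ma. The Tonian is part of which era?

The Tonian (1000–720 Ma) lies entirely within 1000–538.8 Ma, the Neoproterozoic Era.

Neoproterozoic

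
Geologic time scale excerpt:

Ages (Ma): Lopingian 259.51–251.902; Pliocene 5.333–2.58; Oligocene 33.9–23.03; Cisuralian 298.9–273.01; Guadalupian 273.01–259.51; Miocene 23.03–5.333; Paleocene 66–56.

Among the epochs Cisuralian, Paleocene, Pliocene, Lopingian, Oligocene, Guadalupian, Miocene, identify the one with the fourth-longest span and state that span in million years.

Oligocene, 10.87 million years

Start − end for each: Cisuralian 298.9 − 273.01 = 25.89; Paleocene 66 − 56 = 10; Pliocene 5.333 − 2.58 = 2.753; Lopingian 259.51 − 251.902 = 7.608; Oligocene 33.9 − 23.03 = 10.87; Guadalupian 273.01 − 259.51 = 13.5; Miocene 23.03 − 5.333 = 17.697.
Ranking these from longest: Cisuralian > Miocene > Guadalupian > Oligocene > Paleocene > Lopingian > Pliocene.
Position 4 in that ranking is Oligocene, which lasted 10.87 Myr.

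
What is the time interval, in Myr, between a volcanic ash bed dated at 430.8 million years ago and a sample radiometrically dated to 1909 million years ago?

1909 − 430.8 = 1478.2 million years.

1478.2 million years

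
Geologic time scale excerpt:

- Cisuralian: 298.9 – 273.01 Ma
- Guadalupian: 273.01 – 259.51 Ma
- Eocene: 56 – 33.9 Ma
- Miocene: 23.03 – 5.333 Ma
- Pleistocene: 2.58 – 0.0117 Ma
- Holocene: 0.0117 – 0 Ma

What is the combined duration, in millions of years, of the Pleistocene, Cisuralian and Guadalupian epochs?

Duration is start − end for each: (2.58 − 0.0117) + (298.9 − 273.01) + (273.01 − 259.51).
That is 2.5683 + 25.89 + 13.5, which totals 41.9583 million years.

41.9583 million years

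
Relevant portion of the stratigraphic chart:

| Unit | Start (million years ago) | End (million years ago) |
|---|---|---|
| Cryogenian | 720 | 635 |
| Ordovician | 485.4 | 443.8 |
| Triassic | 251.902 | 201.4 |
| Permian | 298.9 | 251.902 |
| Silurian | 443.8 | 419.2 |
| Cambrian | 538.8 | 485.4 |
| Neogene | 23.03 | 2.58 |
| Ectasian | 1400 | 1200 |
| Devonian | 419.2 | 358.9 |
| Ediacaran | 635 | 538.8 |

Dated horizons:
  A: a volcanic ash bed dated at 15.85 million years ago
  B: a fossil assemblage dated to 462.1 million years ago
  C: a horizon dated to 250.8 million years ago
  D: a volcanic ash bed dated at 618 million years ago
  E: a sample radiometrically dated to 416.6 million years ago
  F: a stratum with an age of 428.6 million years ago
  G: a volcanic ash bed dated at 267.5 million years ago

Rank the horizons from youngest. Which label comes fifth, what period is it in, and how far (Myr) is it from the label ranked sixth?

Smaller Ma means younger, so youngest first: A 15.85 < C 250.8 < G 267.5 < E 416.6 < F 428.6 < B 462.1 < D 618.
Counting 5 along gives F (428.6 Ma); the excerpt puts that inside the Silurian, 443.8–419.2 Ma.
Next in line is B (462.1 Ma), and 462.1 − 428.6 = 33.5 Myr.

F, in the Silurian; 33.5 million years to B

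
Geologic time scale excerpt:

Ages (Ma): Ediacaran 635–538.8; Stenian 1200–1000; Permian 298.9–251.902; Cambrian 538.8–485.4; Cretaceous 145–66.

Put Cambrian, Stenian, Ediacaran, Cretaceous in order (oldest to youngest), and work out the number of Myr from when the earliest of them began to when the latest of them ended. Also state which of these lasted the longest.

Start ages (Ma): Stenian 1200, Ediacaran 635, Cambrian 538.8, Cretaceous 145.
Ordered oldest to youngest: Stenian, Ediacaran, Cambrian, Cretaceous.
Span = 1200 − 66 = 1134 Myr.
Durations: Ediacaran 96.2, Stenian 200, Cretaceous 79, Cambrian 53.4 → longest is Stenian (200 Myr).

Stenian, Ediacaran, Cambrian, Cretaceous; total span 1134 Myr; longest is Stenian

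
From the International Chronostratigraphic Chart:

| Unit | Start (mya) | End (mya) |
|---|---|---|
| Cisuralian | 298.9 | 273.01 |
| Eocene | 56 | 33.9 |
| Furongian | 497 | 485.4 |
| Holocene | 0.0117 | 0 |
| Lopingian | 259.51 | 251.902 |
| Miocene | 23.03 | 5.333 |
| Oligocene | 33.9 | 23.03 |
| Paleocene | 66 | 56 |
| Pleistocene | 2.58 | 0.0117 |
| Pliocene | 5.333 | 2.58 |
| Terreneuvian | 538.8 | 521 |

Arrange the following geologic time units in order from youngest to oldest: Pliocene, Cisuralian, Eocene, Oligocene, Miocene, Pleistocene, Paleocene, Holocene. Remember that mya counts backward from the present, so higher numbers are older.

Holocene, Pleistocene, Pliocene, Miocene, Oligocene, Eocene, Paleocene, Cisuralian

The oldest of these is Cisuralian (starts 298.9 Ma) and the youngest is Holocene (ends 0 Ma).
In between, by decreasing start age: Paleocene (66), Eocene (56), Oligocene (33.9), Miocene (23.03), Pliocene (5.333), Pleistocene (2.58).
Listing youngest first means reversing that sequence.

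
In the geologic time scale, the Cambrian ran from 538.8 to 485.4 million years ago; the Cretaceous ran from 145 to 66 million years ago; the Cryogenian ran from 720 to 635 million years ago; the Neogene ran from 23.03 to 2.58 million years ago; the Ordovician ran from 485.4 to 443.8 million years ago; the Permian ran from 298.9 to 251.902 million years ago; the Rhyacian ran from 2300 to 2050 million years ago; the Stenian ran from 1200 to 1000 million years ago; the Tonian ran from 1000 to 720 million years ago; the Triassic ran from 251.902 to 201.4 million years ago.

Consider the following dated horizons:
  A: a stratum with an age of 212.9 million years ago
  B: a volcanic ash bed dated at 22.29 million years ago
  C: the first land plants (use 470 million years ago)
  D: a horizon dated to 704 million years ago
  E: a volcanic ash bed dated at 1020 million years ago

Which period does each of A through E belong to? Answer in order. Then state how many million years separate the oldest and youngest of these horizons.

Match each age against the start–end ranges in the excerpt: A = 212.9 Ma → Triassic (251.902–201.4); B = 22.29 Ma → Neogene (23.03–2.58); C = 470 Ma → Ordovician (485.4–443.8); D = 704 Ma → Cryogenian (720–635); E = 1020 Ma → Stenian (1200–1000).
The largest age is 1020 Ma and the smallest is 22.29 Ma; their difference is 997.71 Myr.

A — Triassic; B — Neogene; C — Ordovician; D — Cryogenian; E — Stenian; span 997.71 million years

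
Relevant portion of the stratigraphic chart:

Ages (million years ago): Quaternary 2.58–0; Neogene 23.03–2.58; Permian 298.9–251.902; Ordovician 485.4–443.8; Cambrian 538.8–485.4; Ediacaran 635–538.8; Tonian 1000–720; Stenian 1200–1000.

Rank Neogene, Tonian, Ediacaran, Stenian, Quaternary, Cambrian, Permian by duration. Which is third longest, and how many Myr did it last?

Ediacaran, 96.2 million years

Start − end for each: Neogene 23.03 − 2.58 = 20.45; Tonian 1000 − 720 = 280; Ediacaran 635 − 538.8 = 96.2; Stenian 1200 − 1000 = 200; Quaternary 2.58 − 0 = 2.58; Cambrian 538.8 − 485.4 = 53.4; Permian 298.9 − 251.902 = 46.998.
Ranking these from longest: Tonian > Stenian > Ediacaran > Cambrian > Permian > Neogene > Quaternary.
Position 3 in that ranking is Ediacaran, which lasted 96.2 Myr.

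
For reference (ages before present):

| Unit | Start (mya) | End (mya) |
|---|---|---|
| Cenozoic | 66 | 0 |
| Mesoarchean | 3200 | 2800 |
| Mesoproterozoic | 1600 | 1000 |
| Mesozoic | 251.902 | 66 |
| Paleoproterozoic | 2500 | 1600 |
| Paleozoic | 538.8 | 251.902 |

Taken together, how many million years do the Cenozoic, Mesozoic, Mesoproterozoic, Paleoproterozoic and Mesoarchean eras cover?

2151.902 million years

Each duration: Cenozoic = 66; Mesozoic = 185.902; Mesoproterozoic = 600; Paleoproterozoic = 900; Mesoarchean = 400.
Sum: 66 + 185.902 + 600 + 900 + 400 = 2151.902 Myr.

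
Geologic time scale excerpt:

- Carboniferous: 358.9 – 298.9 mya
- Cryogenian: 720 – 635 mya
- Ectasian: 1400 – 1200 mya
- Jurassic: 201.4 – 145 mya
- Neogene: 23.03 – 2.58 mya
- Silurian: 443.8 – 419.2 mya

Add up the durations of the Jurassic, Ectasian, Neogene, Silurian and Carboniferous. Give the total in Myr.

361.45 million years

Duration is start − end for each: (201.4 − 145) + (1400 − 1200) + (23.03 − 2.58) + (443.8 − 419.2) + (358.9 − 298.9).
That is 56.4 + 200 + 20.45 + 24.6 + 60, which totals 361.45 million years.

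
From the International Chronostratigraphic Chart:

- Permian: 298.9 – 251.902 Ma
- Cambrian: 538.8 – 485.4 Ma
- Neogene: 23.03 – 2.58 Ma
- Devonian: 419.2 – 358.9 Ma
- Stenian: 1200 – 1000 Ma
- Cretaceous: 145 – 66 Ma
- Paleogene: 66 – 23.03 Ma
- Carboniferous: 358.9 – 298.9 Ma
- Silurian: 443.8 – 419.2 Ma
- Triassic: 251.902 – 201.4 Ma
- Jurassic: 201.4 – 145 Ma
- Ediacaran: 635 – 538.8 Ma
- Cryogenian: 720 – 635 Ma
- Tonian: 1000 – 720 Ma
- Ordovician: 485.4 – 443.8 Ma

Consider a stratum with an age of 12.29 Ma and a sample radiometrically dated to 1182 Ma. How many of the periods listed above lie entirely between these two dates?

1182 Ma sits inside the Stenian (1200–1000) and 12.29 Ma inside the Neogene (23.03–2.58); neither of those is wholly between the two dates.
The listed periods lying completely between them are Tonian, Cryogenian, Ediacaran, Cambrian, Ordovician, Silurian, Devonian, Carboniferous, Permian, Triassic, Jurassic, Cretaceous, Paleogene — 13 in all.

13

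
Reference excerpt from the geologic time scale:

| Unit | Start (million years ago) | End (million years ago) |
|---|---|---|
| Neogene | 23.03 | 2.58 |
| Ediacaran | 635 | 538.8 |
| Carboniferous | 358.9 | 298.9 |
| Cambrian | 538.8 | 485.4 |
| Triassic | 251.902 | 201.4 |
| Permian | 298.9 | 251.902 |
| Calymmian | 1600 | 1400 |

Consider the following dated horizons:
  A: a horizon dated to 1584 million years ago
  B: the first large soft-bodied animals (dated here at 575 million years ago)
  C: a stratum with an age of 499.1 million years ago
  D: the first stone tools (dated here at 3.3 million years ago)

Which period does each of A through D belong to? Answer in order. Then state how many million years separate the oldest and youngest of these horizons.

A: 1584 Ma lies in 1600–1400 Ma, so Calymmian.
B: 575 Ma lies in 635–538.8 Ma, so Ediacaran.
C: 499.1 Ma lies in 538.8–485.4 Ma, so Cambrian.
D: 3.3 Ma lies in 23.03–2.58 Ma, so Neogene.
Oldest = 1584 Ma, youngest = 3.3 Ma → span 1580.7 Myr.

A — Calymmian; B — Ediacaran; C — Cambrian; D — Neogene; span 1580.7 million years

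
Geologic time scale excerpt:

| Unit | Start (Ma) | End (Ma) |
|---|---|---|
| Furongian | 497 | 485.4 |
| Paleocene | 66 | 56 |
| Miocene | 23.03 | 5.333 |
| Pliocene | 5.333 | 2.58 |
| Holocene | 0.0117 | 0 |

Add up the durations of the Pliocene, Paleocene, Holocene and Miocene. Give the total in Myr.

30.4617 million years

Each duration: Pliocene = 2.753; Paleocene = 10; Holocene = 0.0117; Miocene = 17.697.
Sum: 2.753 + 10 + 0.0117 + 17.697 = 30.4617 Myr.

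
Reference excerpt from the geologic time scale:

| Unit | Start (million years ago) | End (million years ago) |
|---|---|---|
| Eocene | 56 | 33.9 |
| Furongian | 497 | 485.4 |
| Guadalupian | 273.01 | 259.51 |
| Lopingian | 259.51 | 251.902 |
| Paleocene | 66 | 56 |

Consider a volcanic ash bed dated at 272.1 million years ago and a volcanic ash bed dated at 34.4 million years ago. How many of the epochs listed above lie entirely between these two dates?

2

The older date is 272.1 Ma and the younger is 34.4 Ma.
Epochs with start < 272.1 and end > 34.4 Ma: Lopingian (259.51–251.902), Paleocene (66–56).
That is 2 complete epochs.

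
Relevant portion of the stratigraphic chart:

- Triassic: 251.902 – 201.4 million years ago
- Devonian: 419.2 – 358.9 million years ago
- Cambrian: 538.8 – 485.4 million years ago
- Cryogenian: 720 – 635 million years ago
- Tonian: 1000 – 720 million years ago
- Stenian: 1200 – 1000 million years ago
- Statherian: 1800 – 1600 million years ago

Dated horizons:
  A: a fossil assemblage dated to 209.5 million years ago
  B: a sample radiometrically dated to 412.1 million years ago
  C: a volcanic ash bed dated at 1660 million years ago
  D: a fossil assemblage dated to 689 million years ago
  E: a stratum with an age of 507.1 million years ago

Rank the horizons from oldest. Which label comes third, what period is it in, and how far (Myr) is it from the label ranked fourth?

Larger Ma means older, so oldest first: C 1660 > D 689 > E 507.1 > B 412.1 > A 209.5.
Counting 3 along gives E (507.1 Ma); the excerpt puts that inside the Cambrian, 538.8–485.4 Ma.
Next in line is B (412.1 Ma), and 507.1 − 412.1 = 95 Myr.

E, in the Cambrian; 95 million years to B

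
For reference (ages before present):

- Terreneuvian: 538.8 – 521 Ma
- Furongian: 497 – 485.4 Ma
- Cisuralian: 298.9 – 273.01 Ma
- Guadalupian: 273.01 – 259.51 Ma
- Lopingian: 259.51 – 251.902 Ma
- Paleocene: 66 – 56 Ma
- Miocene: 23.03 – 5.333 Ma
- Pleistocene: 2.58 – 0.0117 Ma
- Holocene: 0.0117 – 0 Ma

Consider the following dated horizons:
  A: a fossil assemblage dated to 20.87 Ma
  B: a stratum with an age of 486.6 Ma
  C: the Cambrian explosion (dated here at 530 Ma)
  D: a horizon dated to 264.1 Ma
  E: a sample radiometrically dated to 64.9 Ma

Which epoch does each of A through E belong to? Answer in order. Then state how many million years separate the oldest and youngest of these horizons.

A: 20.87 Ma lies in 23.03–5.333 Ma, so Miocene.
B: 486.6 Ma lies in 497–485.4 Ma, so Furongian.
C: 530 Ma lies in 538.8–521 Ma, so Terreneuvian.
D: 264.1 Ma lies in 273.01–259.51 Ma, so Guadalupian.
E: 64.9 Ma lies in 66–56 Ma, so Paleocene.
Oldest = 530 Ma, youngest = 20.87 Ma → span 509.13 Myr.

A — Miocene; B — Furongian; C — Terreneuvian; D — Guadalupian; E — Paleocene; span 509.13 million years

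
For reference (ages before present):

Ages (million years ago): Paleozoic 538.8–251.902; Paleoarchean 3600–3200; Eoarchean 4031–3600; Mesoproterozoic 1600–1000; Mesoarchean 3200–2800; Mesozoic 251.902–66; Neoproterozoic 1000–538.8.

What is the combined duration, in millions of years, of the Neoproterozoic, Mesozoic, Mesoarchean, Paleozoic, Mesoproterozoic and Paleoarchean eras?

2334 million years

Each duration: Neoproterozoic = 461.2; Mesozoic = 185.902; Mesoarchean = 400; Paleozoic = 286.898; Mesoproterozoic = 600; Paleoarchean = 400.
Sum: 461.2 + 185.902 + 400 + 286.898 + 600 + 400 = 2334 Myr.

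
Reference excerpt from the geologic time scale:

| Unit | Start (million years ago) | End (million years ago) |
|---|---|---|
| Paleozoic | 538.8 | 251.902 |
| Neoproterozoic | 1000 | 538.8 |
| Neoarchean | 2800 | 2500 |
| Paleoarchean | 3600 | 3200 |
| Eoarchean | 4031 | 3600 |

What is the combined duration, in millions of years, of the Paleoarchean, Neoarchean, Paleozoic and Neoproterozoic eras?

Duration is start − end for each: (3600 − 3200) + (2800 − 2500) + (538.8 − 251.902) + (1000 − 538.8).
That is 400 + 300 + 286.898 + 461.2, which totals 1448.098 million years.

1448.098 million years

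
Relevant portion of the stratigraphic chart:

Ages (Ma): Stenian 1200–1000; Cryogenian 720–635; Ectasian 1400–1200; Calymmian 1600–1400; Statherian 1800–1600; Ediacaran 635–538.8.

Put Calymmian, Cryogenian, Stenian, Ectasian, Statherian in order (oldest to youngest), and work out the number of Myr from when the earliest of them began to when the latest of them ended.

Statherian → Calymmian → Ectasian → Stenian → Cryogenian; total span 1165 Myr

From the excerpt: Calymmian 1600–1400; Cryogenian 720–635; Stenian 1200–1000; Ectasian 1400–1200; Statherian 1800–1600 (Ma).
Larger Ma is earlier, so the oldest is Statherian and the youngest is Cryogenian; oldest to youngest: Statherian, Calymmian, Ectasian, Stenian, Cryogenian.
Oldest start 1800 minus youngest end 635 gives 1165 Myr overall.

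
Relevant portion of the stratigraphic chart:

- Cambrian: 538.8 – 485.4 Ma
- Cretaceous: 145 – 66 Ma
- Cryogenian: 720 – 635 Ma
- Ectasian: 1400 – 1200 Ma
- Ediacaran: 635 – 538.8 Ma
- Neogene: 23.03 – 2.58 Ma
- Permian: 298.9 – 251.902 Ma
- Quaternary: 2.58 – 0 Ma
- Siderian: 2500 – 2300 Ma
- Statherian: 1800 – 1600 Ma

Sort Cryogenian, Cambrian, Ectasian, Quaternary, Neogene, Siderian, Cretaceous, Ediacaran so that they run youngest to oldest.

Quaternary, Neogene, Cretaceous, Cambrian, Ediacaran, Cryogenian, Ectasian, Siderian

The oldest of these is Siderian (starts 2500 Ma) and the youngest is Quaternary (ends 0 Ma).
In between, by decreasing start age: Ectasian (1400), Cryogenian (720), Ediacaran (635), Cambrian (538.8), Cretaceous (145), Neogene (23.03).
Listing youngest first means reversing that sequence.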